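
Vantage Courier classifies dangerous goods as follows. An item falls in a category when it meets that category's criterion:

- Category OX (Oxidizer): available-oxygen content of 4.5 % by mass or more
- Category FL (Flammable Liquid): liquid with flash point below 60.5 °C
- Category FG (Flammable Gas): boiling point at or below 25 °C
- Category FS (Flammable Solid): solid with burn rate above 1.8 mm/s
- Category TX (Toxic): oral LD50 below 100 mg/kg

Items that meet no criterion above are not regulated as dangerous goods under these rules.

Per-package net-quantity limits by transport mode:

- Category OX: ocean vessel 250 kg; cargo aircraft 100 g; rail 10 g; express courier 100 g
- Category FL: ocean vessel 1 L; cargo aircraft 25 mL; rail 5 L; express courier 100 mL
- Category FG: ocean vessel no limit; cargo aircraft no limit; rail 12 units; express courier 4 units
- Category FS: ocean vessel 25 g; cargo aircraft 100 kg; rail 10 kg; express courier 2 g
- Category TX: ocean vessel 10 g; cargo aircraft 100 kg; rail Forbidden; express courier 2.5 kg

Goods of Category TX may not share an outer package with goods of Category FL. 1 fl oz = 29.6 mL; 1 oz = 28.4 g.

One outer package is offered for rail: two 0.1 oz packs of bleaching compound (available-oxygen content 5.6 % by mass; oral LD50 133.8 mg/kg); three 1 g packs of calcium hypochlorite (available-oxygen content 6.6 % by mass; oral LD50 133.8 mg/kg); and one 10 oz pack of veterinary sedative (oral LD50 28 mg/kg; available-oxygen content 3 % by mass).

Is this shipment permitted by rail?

No

With available-oxygen content 5.6 % by mass (≥ 4.5 % by mass), the bleaching compound falls in Category OX.
The calcium hypochlorite has available-oxygen content 6.6 % by mass, which is ≥ 4.5 % by mass, so it is Category OX (Oxidizer).
Oral LD50 28 mg/kg meets the Category TX criterion (Toxic), so the veterinary sedative is Category TX.
Total Category OX: (two 0.1 oz packs = 5.68 g) + (three 1 g packs = 3 g) = 8.68 g.
8.68 g ≤ 10 g (rail limit, Category OX) — within limit.
Category TX quantity: one 10 oz pack = 284 g.
By rail, Category TX is Forbidden regardless of quantity.
The segregation rule (Category TX with Category FL) does not apply to Category OX with Category TX.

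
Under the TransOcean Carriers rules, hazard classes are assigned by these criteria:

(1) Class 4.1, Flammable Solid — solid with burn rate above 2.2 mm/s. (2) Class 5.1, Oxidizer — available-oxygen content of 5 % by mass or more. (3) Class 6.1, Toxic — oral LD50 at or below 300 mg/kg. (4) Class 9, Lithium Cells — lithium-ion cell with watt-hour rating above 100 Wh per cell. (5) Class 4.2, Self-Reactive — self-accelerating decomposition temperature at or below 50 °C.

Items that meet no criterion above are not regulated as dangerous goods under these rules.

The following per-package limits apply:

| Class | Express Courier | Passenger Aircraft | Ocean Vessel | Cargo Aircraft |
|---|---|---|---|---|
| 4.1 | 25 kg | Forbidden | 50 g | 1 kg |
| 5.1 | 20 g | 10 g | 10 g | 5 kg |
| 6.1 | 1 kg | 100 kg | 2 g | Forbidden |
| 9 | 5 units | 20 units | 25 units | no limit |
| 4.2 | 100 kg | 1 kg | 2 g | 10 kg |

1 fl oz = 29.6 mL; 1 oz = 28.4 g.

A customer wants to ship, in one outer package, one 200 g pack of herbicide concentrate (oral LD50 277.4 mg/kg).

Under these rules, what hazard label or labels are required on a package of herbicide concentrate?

Class 6.1

Oral LD50 277.4 mg/kg meets the Class 6.1 criterion (Toxic), so the herbicide concentrate is Class 6.1.
Only the Class 6.1 label is required.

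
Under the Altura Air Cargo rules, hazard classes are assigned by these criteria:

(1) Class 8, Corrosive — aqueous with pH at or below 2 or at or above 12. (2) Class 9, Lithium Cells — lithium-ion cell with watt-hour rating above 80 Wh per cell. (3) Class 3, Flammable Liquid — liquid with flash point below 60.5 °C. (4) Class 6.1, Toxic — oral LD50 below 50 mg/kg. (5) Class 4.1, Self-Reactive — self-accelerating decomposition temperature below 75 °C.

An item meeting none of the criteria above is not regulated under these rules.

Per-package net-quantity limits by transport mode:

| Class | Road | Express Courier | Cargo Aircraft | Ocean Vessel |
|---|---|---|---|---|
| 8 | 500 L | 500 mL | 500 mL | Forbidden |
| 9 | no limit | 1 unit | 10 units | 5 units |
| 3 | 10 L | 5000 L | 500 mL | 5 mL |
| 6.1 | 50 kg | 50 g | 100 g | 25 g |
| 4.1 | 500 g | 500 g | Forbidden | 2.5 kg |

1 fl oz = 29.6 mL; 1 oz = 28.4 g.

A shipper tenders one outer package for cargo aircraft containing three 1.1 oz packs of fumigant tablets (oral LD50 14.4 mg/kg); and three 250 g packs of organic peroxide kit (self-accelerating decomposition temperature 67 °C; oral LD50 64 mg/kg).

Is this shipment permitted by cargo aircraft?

Oral LD50 14.4 mg/kg meets the Class 6.1 criterion (Toxic), so the fumigant tablets are Class 6.1.
With self-accelerating decomposition temperature 67 °C (< 75 °C), the organic peroxide kit falls in Class 4.1.
Class 4.1 quantity: three 250 g packs = 750 g.
By cargo aircraft, Class 4.1 is Forbidden regardless of quantity.
Class 6.1 quantity: three 1.1 oz packs = 93.72 g.
93.72 g ≤ 100 g (cargo aircraft limit, Class 6.1) — within limit.

No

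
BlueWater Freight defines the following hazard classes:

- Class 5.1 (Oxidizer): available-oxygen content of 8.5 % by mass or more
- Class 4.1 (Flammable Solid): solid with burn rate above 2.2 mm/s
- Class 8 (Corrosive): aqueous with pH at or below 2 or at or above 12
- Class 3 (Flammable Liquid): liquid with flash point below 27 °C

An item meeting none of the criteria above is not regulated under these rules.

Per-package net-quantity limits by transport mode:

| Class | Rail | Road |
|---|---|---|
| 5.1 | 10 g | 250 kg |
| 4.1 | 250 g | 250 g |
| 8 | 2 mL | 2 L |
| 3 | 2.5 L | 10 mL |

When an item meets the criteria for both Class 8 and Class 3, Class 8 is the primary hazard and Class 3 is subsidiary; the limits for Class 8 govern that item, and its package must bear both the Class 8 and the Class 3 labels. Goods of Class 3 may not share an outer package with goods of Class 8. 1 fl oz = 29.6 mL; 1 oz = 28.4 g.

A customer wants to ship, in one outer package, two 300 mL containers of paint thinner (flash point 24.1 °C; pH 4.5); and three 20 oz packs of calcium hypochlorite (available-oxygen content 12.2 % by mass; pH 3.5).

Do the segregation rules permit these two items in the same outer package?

Yes

Paint thinner: flash point 24.1 °C < 27 °C → Class 3 (Flammable Liquid).
With available-oxygen content 12.2 % by mass (≥ 8.5 % by mass), the calcium hypochlorite falls in Class 5.1.
No segregation rule bars Class 3 with Class 5.1.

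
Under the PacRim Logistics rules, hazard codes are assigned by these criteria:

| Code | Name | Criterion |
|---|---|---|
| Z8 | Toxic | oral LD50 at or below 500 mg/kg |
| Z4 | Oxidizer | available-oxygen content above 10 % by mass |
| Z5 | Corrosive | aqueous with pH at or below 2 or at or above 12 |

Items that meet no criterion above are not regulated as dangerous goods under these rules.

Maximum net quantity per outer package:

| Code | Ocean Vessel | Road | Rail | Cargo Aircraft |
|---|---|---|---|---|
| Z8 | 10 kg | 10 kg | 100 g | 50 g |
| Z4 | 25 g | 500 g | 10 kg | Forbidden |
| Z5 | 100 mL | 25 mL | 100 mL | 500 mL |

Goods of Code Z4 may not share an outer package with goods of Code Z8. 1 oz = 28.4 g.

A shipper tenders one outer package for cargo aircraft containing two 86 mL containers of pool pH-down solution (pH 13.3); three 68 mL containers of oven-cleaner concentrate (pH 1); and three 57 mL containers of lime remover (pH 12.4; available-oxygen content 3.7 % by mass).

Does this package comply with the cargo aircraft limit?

pH 13.3 meets the Code Z5 criterion (Corrosive), so the pool pH-down solution is Code Z5.
With pH 1 (≤ 2), the oven-cleaner concentrate falls in Code Z5.
pH 12.4 meets the Code Z5 criterion (Corrosive), so the lime remover is Code Z5.
Total Code Z5: (two 86 mL containers = 172 mL) + (three 68 mL containers = 204 mL) + (three 57 mL containers = 171 mL) = 547 mL.
That exceeds the Code Z5 cargo aircraft limit of 500 mL.

No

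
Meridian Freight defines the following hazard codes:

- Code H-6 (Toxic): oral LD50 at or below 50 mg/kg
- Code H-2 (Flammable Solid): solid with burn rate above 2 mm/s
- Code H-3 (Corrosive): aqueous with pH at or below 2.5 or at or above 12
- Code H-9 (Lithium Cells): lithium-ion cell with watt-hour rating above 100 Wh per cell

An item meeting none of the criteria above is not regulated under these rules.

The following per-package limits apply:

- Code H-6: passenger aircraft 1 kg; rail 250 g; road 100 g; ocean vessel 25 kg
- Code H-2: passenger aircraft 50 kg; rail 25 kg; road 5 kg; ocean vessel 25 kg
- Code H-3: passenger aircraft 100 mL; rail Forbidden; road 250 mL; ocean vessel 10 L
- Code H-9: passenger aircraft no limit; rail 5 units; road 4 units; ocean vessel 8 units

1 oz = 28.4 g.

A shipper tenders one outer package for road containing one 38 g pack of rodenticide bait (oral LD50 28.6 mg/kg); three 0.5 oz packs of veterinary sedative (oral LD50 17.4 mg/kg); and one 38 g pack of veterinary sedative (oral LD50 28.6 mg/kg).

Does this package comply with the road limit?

Rodenticide bait: oral LD50 28.6 mg/kg ≤ 50 mg/kg → Code H-6 (Toxic).
Veterinary sedative: oral LD50 17.4 mg/kg ≤ 50 mg/kg → Code H-6 (Toxic).
With oral LD50 28.6 mg/kg (≤ 50 mg/kg), the veterinary sedative falls in Code H-6.
Code H-6 net quantity: 38 g + (three 0.5 oz packs = 42.6 g) + 38 g = 118.6 g.
118.6 g > 100 g (road limit, Code H-6) — over the limit.

No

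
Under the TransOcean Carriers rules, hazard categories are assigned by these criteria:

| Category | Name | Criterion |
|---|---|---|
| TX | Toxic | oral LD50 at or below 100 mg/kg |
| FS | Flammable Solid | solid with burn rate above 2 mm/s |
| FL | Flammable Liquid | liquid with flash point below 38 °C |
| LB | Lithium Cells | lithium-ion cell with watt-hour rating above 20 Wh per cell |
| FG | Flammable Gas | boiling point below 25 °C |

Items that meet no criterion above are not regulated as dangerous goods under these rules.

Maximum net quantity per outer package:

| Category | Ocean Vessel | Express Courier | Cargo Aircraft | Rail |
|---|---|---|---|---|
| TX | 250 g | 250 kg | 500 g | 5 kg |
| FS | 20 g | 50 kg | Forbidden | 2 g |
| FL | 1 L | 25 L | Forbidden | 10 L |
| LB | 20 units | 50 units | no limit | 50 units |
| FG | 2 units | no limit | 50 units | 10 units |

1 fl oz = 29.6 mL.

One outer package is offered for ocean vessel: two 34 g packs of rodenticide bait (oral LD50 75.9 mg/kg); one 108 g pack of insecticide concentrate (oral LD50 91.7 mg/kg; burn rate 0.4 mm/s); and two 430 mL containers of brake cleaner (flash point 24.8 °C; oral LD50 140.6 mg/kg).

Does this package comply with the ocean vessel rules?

With oral LD50 75.9 mg/kg (≤ 100 mg/kg), the rodenticide bait falls in Category TX.
With oral LD50 91.7 mg/kg (≤ 100 mg/kg), the insecticide concentrate falls in Category TX.
Flash point 24.8 °C meets the Category FL criterion (Flammable Liquid), so the brake cleaner is Category FL.
Category TX net quantity: (two 34 g packs = 68 g) + 108 g = 176 g.
176 g ≤ 250 g (ocean vessel limit, Category TX) — within limit.
Category FL quantity: two 430 mL containers = 860 mL.
That is within the Category FL ocean vessel limit of 1 L.
Every hazard category is within its ocean vessel limit and no segregation rule is violated.

Yes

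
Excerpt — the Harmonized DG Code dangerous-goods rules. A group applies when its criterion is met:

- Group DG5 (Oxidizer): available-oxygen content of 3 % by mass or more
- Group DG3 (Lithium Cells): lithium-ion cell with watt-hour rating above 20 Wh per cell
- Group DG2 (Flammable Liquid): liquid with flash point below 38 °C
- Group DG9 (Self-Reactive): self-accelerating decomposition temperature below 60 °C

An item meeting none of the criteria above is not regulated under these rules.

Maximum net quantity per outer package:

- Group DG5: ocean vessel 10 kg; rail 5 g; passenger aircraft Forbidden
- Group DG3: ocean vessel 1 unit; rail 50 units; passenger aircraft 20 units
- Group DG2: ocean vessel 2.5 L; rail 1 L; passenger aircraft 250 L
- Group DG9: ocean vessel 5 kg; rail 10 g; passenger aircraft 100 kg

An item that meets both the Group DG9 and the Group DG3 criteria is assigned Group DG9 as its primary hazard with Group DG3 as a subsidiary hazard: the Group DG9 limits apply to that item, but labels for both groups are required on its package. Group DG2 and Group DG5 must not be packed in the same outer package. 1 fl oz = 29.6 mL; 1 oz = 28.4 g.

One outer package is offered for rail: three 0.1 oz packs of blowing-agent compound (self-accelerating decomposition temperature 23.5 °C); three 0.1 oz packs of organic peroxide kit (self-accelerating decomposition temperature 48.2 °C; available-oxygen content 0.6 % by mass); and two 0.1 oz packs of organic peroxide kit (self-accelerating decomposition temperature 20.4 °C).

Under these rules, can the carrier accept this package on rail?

No

The blowing-agent compound has self-accelerating decomposition temperature 23.5 °C, which is < 60 °C, so it is Group DG9 (Self-Reactive).
Self-accelerating decomposition temperature 48.2 °C meets the Group DG9 criterion (Self-Reactive), so the organic peroxide kit is Group DG9.
The organic peroxide kit has self-accelerating decomposition temperature 20.4 °C, which is < 60 °C, so it is Group DG9 (Self-Reactive).
Group DG9 net quantity: (three 0.1 oz packs = 8.52 g) + (three 0.1 oz packs = 8.52 g) + (two 0.1 oz packs = 5.68 g) = 22.72 g.
22.72 g > 10 g (rail limit, Group DG9) — over the limit.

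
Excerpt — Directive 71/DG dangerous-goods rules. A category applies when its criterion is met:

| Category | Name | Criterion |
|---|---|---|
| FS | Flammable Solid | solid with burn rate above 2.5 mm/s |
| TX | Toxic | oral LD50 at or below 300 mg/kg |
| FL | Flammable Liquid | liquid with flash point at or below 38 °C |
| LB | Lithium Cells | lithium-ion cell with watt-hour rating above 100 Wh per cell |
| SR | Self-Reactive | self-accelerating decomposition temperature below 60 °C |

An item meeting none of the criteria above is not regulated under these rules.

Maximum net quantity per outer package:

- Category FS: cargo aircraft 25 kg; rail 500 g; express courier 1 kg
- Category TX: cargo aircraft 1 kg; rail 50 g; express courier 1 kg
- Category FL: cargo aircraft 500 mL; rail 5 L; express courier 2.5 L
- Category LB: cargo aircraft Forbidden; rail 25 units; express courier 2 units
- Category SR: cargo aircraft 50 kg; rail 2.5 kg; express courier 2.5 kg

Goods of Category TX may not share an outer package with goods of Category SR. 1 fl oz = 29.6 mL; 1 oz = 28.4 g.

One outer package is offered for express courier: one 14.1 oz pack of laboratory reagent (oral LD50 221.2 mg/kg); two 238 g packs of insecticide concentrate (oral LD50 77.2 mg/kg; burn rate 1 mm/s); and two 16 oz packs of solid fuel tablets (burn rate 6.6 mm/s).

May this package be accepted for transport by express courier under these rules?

Laboratory reagent: oral LD50 221.2 mg/kg ≤ 300 mg/kg → Category TX (Toxic).
Insecticide concentrate: oral LD50 77.2 mg/kg ≤ 300 mg/kg → Category TX (Toxic).
With burn rate 6.6 mm/s (> 2.5 mm/s), the solid fuel tablets fall in Category FS.
Category TX net quantity: (one 14.1 oz pack = 400.44 g) + (two 238 g packs = 476 g) = 876.44 g.
876.44 g is within the express courier limit of 1 kg for Category TX.
Category FS quantity: two 16 oz packs = 908.8 g.
That is within the Category FS express courier limit of 1 kg.
The segregation rule (Category TX with Category SR) does not apply to Category TX with Category FS.
Every hazard category is within its express courier limit and no segregation rule is violated.

Yes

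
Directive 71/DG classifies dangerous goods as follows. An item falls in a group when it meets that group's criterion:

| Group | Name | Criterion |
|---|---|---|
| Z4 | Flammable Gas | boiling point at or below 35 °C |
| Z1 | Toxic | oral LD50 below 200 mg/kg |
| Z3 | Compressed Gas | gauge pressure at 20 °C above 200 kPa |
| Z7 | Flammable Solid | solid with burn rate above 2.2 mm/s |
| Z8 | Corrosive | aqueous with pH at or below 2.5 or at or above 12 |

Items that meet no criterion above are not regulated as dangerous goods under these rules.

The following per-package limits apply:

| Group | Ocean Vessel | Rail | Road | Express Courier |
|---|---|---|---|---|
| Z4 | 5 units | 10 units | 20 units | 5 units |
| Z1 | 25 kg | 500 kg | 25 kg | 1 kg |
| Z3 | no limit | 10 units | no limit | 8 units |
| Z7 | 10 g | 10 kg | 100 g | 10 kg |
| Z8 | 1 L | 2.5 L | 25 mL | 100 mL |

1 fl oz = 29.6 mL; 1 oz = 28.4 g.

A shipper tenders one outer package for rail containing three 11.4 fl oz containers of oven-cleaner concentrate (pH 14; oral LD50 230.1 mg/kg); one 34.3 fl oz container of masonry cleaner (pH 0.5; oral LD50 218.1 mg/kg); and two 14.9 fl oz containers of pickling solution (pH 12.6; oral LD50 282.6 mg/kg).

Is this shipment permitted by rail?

No

The oven-cleaner concentrate has pH 14, which is ≥ 12, so it is Group Z8 (Corrosive).
With pH 0.5 (≤ 2.5), the masonry cleaner falls in Group Z8.
pH 12.6 meets the Group Z8 criterion (Corrosive), so the pickling solution is Group Z8.
Group Z8 net quantity: (three 11.4 fl oz containers = 1012.32 mL) + (one 34.3 fl oz container = 1015.28 mL) + (two 14.9 fl oz containers = 882.08 mL) = 2909.68 mL.
2909.68 mL > 2.5 L (rail limit, Group Z8) — over the limit.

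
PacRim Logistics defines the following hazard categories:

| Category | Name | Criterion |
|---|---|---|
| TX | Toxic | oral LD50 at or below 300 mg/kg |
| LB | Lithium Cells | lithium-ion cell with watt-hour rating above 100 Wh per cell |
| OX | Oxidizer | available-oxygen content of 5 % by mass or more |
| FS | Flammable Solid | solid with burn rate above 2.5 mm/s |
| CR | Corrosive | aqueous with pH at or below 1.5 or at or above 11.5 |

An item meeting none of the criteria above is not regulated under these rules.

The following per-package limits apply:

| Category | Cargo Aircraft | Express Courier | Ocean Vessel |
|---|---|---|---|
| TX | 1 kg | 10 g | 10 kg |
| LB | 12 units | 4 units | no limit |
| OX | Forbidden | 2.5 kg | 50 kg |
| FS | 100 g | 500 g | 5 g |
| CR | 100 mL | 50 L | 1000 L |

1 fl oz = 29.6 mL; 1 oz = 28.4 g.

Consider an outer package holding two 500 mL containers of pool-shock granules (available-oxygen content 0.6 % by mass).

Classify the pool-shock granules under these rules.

available-oxygen content 0.6 % by mass is not above 5 % by mass, so Category OX does not apply.
No criterion is met, so the item is not regulated.

Not regulated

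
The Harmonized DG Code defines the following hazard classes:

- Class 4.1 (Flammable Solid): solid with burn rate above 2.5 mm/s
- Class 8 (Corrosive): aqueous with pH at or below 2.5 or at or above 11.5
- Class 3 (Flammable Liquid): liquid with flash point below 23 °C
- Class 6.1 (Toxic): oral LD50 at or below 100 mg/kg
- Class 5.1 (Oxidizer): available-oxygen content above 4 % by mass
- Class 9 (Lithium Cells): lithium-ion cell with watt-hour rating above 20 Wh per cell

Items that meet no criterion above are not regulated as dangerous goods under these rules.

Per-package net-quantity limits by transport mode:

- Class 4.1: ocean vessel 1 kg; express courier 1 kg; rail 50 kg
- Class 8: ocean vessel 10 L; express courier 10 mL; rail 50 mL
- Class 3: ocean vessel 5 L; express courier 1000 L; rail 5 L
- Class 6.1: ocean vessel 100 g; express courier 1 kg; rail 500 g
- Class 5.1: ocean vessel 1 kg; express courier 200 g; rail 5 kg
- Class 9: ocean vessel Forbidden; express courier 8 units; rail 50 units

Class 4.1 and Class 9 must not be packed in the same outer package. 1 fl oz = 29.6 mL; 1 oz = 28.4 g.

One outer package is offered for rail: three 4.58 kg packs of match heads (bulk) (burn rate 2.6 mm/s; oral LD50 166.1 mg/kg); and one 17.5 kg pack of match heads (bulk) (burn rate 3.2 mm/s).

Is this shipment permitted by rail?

With burn rate 2.6 mm/s (> 2.5 mm/s), the match heads (bulk) fall in Class 4.1.
The match heads (bulk) have burn rate 3.2 mm/s, which is > 2.5 mm/s, so they are Class 4.1 (Flammable Solid).
Class 4.1 net quantity: (three 4.58 kg packs = 13.74 kg) + 17.5 kg = 31.24 kg.
That is within the Class 4.1 rail limit of 50 kg.

Yes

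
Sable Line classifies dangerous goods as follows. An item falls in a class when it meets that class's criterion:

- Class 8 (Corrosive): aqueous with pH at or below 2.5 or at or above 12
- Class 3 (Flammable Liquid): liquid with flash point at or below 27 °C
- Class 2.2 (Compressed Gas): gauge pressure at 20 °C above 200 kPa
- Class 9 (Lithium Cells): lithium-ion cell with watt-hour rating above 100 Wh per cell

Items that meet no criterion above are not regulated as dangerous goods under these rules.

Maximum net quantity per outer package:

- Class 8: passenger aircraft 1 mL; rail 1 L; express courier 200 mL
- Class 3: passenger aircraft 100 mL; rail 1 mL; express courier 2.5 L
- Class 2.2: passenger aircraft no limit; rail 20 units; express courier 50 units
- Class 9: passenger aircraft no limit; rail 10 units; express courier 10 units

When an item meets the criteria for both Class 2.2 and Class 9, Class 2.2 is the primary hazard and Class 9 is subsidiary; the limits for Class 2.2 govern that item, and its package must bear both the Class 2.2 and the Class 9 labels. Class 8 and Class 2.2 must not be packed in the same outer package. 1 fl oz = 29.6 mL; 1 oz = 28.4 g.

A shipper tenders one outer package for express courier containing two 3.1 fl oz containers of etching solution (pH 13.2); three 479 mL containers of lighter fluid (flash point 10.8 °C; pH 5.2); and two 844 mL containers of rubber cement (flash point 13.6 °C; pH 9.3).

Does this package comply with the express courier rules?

pH 13.2 meets the Class 8 criterion (Corrosive), so the etching solution is Class 8.
Lighter fluid: flash point 10.8 °C ≤ 27 °C → Class 3 (Flammable Liquid).
The rubber cement has flash point 13.6 °C, which is ≤ 27 °C, so it is Class 3 (Flammable Liquid).
Class 8 quantity: two 3.1 fl oz containers = 183.52 mL.
183.52 mL is within the express courier limit of 200 mL for Class 8.
Class 3 net quantity: (three 479 mL containers = 1.437 L) + (two 844 mL containers = 1.688 L) = 3.125 L.
3.125 L > 2.5 L (express courier limit, Class 3) — over the limit.
The segregation rule (Class 8 with Class 2.2) does not apply to Class 8 with Class 3.

No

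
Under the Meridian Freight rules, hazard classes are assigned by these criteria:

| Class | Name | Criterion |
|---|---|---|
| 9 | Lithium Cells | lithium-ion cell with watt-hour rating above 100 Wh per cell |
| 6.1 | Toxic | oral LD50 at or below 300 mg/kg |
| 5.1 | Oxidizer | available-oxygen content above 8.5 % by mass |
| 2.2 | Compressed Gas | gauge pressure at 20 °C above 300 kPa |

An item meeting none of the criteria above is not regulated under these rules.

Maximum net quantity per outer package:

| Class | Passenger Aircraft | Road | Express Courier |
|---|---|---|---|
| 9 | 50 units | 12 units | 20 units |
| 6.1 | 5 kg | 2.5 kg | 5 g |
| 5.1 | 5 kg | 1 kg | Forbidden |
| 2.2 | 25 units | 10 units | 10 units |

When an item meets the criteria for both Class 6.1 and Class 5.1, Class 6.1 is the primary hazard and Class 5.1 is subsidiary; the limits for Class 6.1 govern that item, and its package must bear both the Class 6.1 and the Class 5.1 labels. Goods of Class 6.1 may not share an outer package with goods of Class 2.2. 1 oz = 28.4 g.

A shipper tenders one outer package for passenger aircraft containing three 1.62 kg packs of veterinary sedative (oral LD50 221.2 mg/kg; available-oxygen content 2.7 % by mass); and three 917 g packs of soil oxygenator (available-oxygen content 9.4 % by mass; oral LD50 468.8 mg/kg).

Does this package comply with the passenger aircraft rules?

The veterinary sedative has oral LD50 221.2 mg/kg, which is ≤ 300 mg/kg, so it is Class 6.1 (Toxic).
The soil oxygenator has available-oxygen content 9.4 % by mass, which is > 8.5 % by mass, so it is Class 5.1 (Oxidizer).
Class 6.1 quantity: three 1.62 kg packs = 4.86 kg.
4.86 kg is within the passenger aircraft limit of 5 kg for Class 6.1.
Class 5.1 quantity: three 917 g packs = 2.751 kg.
2.751 kg is within the passenger aircraft limit of 5 kg for Class 5.1.
The segregation rule (Class 6.1 with Class 2.2) does not apply to Class 6.1 with Class 5.1.
Every hazard class is within its passenger aircraft limit and no segregation rule is violated.

Yes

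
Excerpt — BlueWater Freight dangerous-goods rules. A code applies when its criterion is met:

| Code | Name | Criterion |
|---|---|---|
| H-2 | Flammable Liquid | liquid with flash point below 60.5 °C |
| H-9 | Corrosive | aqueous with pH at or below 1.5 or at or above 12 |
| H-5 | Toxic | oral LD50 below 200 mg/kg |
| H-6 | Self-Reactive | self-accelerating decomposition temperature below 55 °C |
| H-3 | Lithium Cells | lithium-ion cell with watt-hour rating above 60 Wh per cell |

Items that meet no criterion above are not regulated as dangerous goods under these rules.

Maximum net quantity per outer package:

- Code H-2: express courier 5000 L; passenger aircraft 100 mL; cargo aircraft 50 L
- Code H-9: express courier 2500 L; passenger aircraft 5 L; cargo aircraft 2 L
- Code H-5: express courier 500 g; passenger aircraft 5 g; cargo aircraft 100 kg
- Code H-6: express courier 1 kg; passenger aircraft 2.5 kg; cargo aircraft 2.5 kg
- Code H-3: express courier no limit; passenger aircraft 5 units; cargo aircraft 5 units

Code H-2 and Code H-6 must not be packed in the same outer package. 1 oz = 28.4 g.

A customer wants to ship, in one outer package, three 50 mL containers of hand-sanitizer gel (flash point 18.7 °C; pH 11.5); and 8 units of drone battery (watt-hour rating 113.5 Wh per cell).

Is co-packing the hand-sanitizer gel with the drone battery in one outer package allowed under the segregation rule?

Flash point 18.7 °C meets the Code H-2 criterion (Flammable Liquid), so the hand-sanitizer gel is Code H-2.
With watt-hour rating 113.5 Wh per cell (> 60 Wh per cell), the drone battery falls in Code H-3.
No segregation rule bars Code H-2 with Code H-3.

Yes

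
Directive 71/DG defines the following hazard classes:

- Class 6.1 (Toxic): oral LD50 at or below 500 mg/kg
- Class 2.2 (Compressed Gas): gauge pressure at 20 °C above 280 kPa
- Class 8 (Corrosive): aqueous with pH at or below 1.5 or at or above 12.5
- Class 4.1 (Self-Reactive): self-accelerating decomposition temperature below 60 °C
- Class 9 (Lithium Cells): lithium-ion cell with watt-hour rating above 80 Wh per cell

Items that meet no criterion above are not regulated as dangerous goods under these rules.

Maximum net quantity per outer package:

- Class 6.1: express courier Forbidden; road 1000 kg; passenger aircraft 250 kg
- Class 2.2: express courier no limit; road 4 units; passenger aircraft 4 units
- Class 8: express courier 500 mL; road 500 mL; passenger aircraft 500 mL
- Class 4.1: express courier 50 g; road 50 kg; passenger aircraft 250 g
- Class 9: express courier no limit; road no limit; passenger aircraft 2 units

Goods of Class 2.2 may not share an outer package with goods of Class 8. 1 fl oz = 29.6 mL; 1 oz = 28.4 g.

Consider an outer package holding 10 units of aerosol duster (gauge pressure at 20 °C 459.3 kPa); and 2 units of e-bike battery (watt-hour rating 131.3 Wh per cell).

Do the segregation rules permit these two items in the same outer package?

Yes

Aerosol duster: gauge pressure at 20 °C 459.3 kPa > 280 kPa → Class 2.2 (Compressed Gas).
Watt-hour rating 131.3 Wh per cell meets the Class 9 criterion (Lithium Cells), so the e-bike battery is Class 9.
No segregation rule bars Class 2.2 with Class 9.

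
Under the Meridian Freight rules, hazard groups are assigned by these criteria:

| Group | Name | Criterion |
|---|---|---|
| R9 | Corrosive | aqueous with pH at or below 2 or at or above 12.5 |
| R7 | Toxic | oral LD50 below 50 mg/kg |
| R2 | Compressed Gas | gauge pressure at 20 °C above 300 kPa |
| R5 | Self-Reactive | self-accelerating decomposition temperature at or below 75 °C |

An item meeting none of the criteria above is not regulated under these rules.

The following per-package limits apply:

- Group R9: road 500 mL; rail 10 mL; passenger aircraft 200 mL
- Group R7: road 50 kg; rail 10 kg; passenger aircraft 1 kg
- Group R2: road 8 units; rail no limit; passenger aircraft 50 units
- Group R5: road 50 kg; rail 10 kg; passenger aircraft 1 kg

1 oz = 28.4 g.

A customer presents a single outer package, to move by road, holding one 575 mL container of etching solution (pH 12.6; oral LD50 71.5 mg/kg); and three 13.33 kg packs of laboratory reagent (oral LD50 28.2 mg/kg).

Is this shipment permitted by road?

No

Etching solution: pH 12.6 ≥ 12.5 → Group R9 (Corrosive).
With oral LD50 28.2 mg/kg (< 50 mg/kg), the laboratory reagent falls in Group R7.
Group R7 quantity: three 13.33 kg packs = 39.99 kg.
That is within the Group R7 road limit of 50 kg.
Group R9 quantity: 575 mL.
575 mL exceeds the road limit of 500 mL for Group R9.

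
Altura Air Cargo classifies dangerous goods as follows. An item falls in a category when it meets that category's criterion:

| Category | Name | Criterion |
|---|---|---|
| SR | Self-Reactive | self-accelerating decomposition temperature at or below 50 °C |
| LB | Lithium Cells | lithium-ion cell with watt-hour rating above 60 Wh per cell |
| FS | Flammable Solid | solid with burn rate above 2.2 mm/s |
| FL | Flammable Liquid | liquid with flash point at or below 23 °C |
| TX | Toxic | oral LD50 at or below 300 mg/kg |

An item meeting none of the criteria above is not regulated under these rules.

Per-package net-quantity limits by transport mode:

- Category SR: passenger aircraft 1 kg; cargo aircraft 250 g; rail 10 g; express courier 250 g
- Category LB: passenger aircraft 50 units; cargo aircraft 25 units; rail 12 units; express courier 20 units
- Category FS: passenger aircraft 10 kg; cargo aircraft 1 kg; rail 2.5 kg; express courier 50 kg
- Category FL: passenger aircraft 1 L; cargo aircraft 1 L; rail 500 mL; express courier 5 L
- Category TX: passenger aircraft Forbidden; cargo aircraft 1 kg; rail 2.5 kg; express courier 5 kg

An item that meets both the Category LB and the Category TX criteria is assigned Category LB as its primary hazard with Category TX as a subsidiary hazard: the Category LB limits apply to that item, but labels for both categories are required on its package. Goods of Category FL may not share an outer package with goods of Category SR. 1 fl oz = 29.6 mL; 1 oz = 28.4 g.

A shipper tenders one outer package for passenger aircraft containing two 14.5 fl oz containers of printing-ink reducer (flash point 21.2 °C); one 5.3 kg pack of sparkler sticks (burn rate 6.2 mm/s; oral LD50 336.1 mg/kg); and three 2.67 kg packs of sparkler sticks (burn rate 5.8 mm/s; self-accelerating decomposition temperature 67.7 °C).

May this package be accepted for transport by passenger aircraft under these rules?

Printing-ink reducer: flash point 21.2 °C ≤ 23 °C → Category FL (Flammable Liquid).
With burn rate 6.2 mm/s (> 2.2 mm/s), the sparkler sticks fall in Category FS.
With burn rate 5.8 mm/s (> 2.2 mm/s), the sparkler sticks fall in Category FS.
Total Category FS: 5.3 kg + (three 2.67 kg packs = 8.01 kg) = 13.31 kg.
13.31 kg > 10 kg (passenger aircraft limit, Category FS) — over the limit.
Category FL quantity: two 14.5 fl oz containers = 858.4 mL.
858.4 mL is within the passenger aircraft limit of 1 L for Category FL.
The segregation rule (Category FL with Category SR) does not apply to Category FS with Category FL.

No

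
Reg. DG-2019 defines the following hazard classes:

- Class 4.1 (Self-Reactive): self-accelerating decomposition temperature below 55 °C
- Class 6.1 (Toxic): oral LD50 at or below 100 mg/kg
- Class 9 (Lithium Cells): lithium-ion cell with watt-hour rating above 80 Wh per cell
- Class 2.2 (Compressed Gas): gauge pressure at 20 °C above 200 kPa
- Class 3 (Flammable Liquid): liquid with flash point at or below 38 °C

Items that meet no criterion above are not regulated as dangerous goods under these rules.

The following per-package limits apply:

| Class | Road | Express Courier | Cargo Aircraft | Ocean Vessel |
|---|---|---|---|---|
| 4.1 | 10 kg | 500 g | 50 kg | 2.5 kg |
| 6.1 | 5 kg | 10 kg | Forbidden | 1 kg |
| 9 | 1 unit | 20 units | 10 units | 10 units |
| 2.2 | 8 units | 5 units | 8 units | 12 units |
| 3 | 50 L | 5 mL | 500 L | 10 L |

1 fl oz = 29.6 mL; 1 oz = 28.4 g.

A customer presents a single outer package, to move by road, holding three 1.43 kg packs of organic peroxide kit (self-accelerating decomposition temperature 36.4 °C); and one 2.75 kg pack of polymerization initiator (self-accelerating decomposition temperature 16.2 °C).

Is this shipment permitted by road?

Yes

Organic peroxide kit: self-accelerating decomposition temperature 36.4 °C < 55 °C → Class 4.1 (Self-Reactive).
With self-accelerating decomposition temperature 16.2 °C (< 55 °C), the polymerization initiator falls in Class 4.1.
Class 4.1 net quantity: (three 1.43 kg packs = 4.29 kg) + 2.75 kg = 7.04 kg.
7.04 kg ≤ 10 kg (road limit, Class 4.1) — within limit.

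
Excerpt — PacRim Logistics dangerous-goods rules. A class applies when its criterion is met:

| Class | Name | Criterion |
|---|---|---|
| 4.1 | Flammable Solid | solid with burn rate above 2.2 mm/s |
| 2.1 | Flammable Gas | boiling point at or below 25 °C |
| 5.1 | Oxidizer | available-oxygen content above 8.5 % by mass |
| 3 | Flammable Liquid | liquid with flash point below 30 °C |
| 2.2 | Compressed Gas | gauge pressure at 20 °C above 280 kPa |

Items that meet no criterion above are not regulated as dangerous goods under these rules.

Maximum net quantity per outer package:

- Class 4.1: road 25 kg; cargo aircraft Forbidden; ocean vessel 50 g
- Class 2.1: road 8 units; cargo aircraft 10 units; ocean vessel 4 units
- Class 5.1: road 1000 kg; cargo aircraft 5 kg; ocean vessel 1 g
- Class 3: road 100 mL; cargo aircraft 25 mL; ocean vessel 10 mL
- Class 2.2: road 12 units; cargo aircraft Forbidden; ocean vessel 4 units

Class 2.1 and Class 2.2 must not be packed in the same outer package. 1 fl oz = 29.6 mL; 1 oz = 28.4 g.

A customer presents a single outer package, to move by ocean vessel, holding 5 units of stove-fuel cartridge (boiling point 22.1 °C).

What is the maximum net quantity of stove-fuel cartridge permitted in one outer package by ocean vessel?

Boiling point 22.1 °C meets the Class 2.1 criterion (Flammable Gas), so the stove-fuel cartridge is Class 2.1.
The ocean vessel limit for Class 2.1 is 4 units.

4 units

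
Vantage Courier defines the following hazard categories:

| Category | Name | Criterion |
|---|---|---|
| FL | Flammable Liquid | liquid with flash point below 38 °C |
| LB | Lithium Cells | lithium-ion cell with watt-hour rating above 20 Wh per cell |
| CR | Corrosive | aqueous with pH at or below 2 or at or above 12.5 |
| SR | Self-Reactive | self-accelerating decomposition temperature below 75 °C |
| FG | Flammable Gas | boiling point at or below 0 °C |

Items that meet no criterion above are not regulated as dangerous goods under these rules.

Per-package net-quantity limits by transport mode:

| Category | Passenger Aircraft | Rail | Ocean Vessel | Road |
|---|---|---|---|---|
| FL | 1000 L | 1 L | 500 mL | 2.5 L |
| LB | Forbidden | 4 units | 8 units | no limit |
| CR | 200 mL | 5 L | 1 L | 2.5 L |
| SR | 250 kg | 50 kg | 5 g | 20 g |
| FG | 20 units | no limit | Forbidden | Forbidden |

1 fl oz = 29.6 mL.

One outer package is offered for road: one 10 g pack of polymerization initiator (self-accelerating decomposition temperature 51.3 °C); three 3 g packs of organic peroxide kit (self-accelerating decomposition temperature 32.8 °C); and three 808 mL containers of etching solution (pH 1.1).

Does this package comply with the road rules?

Yes

The polymerization initiator has self-accelerating decomposition temperature 51.3 °C, which is < 75 °C, so it is Category SR (Self-Reactive).
With self-accelerating decomposition temperature 32.8 °C (< 75 °C), the organic peroxide kit falls in Category SR.
The etching solution has pH 1.1, which is ≤ 2, so it is Category CR (Corrosive).
Total Category SR: 10 g + (three 3 g packs = 9 g) = 19 g.
That is within the Category SR road limit of 20 g.
Category CR quantity: three 808 mL containers = 2.424 L.
That is within the Category CR road limit of 2.5 L.
Every hazard category is within its road limit and no segregation rule is violated.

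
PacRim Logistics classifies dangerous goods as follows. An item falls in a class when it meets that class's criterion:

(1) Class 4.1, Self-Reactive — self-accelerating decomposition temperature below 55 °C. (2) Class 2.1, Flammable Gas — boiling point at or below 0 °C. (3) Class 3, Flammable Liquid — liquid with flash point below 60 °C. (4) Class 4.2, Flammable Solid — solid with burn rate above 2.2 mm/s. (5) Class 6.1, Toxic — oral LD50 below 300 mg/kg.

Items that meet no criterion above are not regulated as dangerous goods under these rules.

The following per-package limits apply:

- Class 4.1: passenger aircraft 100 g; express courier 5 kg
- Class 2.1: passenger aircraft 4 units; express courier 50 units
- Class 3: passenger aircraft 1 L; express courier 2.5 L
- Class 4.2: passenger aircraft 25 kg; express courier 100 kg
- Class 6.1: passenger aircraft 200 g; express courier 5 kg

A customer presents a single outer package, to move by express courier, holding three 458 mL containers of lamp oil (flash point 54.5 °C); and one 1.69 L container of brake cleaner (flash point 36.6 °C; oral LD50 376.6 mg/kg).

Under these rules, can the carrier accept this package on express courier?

No

The lamp oil has flash point 54.5 °C, which is < 60 °C, so it is Class 3 (Flammable Liquid).
The brake cleaner has flash point 36.6 °C, which is < 60 °C, so it is Class 3 (Flammable Liquid).
Class 3 net quantity: (three 458 mL containers = 1.374 L) + 1.69 L = 3.064 L.
3.064 L > 2.5 L (express courier limit, Class 3) — over the limit.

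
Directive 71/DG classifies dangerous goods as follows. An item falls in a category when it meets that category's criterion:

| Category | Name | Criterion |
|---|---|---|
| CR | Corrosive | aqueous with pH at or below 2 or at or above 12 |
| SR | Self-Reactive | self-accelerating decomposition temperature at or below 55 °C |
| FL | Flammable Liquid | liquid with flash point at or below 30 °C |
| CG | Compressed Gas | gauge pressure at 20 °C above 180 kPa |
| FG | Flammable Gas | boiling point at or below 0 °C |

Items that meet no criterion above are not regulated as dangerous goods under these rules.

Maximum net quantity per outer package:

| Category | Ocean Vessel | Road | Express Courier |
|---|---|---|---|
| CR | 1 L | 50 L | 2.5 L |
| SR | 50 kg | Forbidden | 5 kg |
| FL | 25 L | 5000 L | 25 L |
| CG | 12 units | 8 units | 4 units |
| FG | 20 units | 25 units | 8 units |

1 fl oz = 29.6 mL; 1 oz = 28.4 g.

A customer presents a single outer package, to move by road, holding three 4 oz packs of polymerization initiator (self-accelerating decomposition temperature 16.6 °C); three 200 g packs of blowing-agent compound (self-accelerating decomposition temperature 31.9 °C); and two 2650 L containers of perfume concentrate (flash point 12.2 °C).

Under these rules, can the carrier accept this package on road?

The polymerization initiator has self-accelerating decomposition temperature 16.6 °C, which is ≤ 55 °C, so it is Category SR (Self-Reactive).
Blowing-agent compound: self-accelerating decomposition temperature 31.9 °C ≤ 55 °C → Category SR (Self-Reactive).
The perfume concentrate has flash point 12.2 °C, which is ≤ 30 °C, so it is Category FL (Flammable Liquid).
Total Category SR: (three 4 oz packs = 340.8 g) + (three 200 g packs = 600 g) = 940.8 g.
Category SR is Forbidden by road.
Category FL quantity: two 2650 L containers = 5300 L.
5300 L > 5000 L (road limit, Category FL) — over the limit.

No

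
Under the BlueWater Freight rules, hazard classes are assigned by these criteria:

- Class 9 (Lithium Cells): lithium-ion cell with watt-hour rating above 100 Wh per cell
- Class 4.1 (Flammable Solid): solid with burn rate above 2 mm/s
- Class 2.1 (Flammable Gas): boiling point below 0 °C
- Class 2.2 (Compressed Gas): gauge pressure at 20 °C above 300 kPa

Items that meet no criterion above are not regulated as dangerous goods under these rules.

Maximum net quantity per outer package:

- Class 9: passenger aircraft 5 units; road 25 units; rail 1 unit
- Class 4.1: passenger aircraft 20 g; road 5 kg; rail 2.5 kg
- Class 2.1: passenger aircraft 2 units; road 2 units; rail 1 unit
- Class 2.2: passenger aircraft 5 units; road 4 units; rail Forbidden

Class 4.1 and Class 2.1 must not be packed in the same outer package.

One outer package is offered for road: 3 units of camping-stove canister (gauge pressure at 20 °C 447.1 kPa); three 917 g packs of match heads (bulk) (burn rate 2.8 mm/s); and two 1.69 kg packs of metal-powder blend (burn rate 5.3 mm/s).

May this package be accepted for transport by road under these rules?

No

With gauge pressure at 20 °C 447.1 kPa (> 300 kPa), the camping-stove canister falls in Class 2.2.
With burn rate 2.8 mm/s (> 2 mm/s), the match heads (bulk) fall in Class 4.1.
Burn rate 5.3 mm/s meets the Class 4.1 criterion (Flammable Solid), so the metal-powder blend is Class 4.1.
Class 4.1 net quantity: (three 917 g packs = 2.751 kg) + (two 1.69 kg packs = 3.38 kg) = 6.131 kg.
That exceeds the Class 4.1 road limit of 5 kg.
Class 2.2 quantity: 3 units.
3 units ≤ 4 units (road limit, Class 2.2) — within limit.
The segregation rule (Class 4.1 with Class 2.1) does not apply to Class 4.1 with Class 2.2.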